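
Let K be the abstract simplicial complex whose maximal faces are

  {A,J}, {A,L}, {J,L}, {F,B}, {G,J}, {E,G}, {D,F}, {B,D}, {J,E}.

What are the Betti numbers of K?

b_0 = 2, b_1 = 3.

Order the vertices as A < B < D < E < F < G < J < L. Listing each simplex with vertices in this order, K has dimension 1 with simplices:

  0-simplices (8): A, B, D, E, F, G, J, L
  1-simplices (9): AJ, AL, BD, BF, DF, EG, EJ, GJ, JL

giving chain groups C_0 ≅ Z^8, C_1 ≅ Z^9.

The boundary map ∂_1: C_1 → C_0 maps an edge to its endpoints' difference, ∂[p,q] = q − p.
The resulting 8×9 matrix has rank 6, and its Smith normal form has invariant factors (1,1,1,1,1,1).

From H_k ≅ ker(∂_k) / im(∂_{k+1}) we obtain:

  H_0: rank C_0 − rank ∂_1 = 8 − 6 = 2, and the invariant factors of ∂_1 are all 1, so H_0 ≅ Z^2.
  H_1: rank ker ∂_1 − rank ∂_2 = (9 − 6) − 0 = 3, and there is no ∂_2, so H_1 ≅ Z^3.

Hence the Betti numbers are b_0 = 2, b_1 = 3.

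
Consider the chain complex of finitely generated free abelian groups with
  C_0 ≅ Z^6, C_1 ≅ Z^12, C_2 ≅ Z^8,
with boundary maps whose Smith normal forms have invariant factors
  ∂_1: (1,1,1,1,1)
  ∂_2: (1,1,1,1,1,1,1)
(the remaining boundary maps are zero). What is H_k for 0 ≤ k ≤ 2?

H_0: b_0 = 6 − 0 − 5 = 1; torsion from ∂_1 factors > 1: none. So H_0 = Z.
H_1: b_1 = 12 − 5 − 7 = 0; torsion from ∂_2 factors > 1: none. So H_1 = 0.
H_2: b_2 = 8 − 7 − 0 = 1; torsion from ∂_3 factors > 1: none. So H_2 = Z.

H_0 = Z,  H_1 = 0,  H_2 = Z.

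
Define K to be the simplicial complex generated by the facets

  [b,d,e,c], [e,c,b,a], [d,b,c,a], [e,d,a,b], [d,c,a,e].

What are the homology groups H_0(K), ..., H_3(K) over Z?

We work with the vertex ordering a < b < c < d < e. The simplices of K, each written with vertices in increasing order, are:

  0-simplices (5): a, b, c, d, e
  1-simplices (10): ab, ac, ad, ae, bc, bd, be, cd, ce, de
  2-simplices (10): abc, abd, abe, acd, ace, ade, bcd, bce, bde, cde
  3-simplices (5): abcd, abce, abde, acde, bcde

giving chain groups C_0 ≅ Z^5, C_1 ≅ Z^10, C_2 ≅ Z^10, C_3 ≅ Z^5.

∂_1: C_1 → C_0 sends each edge [p,q] (with p < q) to q − p.
The resulting 5×10 matrix has rank 4, and its Smith normal form has invariant factors (1,1,1,1).

∂_2: C_2 → C_1 maps a triangle to the signed sum of its edges. For instance
  ∂abc = bc − ac + ab,
  ∂bce = ce − be + bc.
This gives a 10×10 integer matrix of rank 6; reducing to Smith normal form yields diagonal entries (1,1,1,1,1,1).

Boundary ∂_3: C_3 → C_2 sends each 3-simplex σ to the alternating sum Σ_i (−1)^i (σ with its i-th vertex removed). For instance
  ∂abce = bce − ace + abe − abc,
  ∂acde = cde − ade + ace − acd.
This gives a 10×5 integer matrix of rank 4; reducing to Smith normal form yields diagonal entries (1,1,1,1).

From H_k ≅ ker(∂_k) / im(∂_{k+1}) we obtain:

  H_0: rank C_0 − rank ∂_1 = 5 − 4 = 1, and the invariant factors of ∂_1 are all 1, so H_0 ≅ Z.
  H_1: rank ker ∂_1 − rank ∂_2 = (10 − 4) − 6 = 0, and the invariant factors of ∂_2 are all 1, so H_1 ≅ 0.
  H_2: rank ker ∂_2 − rank ∂_3 = (10 − 6) − 4 = 0, and the invariant factors of ∂_3 are all 1, so H_2 ≅ 0.
  H_3: rank ker ∂_3 − rank ∂_4 = (5 − 4) − 0 = 1, and there is no ∂_4, so H_3 ≅ Z.

(K is a triangulation of the 3-sphere S^3.)

H_0 = Z,  H_1 = 0,  H_2 = 0,  H_3 = Z.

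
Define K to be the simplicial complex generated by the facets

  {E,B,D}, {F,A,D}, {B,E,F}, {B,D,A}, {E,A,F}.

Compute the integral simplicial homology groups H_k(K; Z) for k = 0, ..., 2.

H_0 ≅ Z,  H_1 ≅ Z,  H_2 = 0.

Fix the vertex order A < B < D < E < F and write every simplex with vertices in increasing order. Then dim K = 2 and the simplices of K are:

  0-simplices (5): A, B, D, E, F
  1-simplices (10): AB, AD, AE, AF, BD, BE, BF, DE, DF, EF
  2-simplices (5): ABD, ADF, AEF, BDE, BEF

so the chain groups are C_0 ≅ Z^5, C_1 ≅ Z^10, C_2 ≅ Z^5.

The boundary map ∂_1: C_1 → C_0 sends each edge [p,q] (with p < q) to q − p. For instance
  ∂AB = B − A.
As a 5×10 matrix over Z this has rank 4, with invariant factors (1,1,1,1).

∂_2: C_2 → C_1 maps a triangle to the signed sum of its edges. For instance
  ∂BDE = DE − BE + BD,
  ∂BEF = EF − BF + BE.
The 10×5 boundary matrix has rank 5 and Smith normal form diag(1,1,1,1,1).

Computing H_k = (kernel of ∂_k) / (image of ∂_{k+1}):

  H_0: rank C_0 − rank ∂_1 = 5 − 4 = 1, and the invariant factors of ∂_1 are all 1, so H_0 = Z.
  H_1: rank ker ∂_1 − rank ∂_2 = (10 − 4) − 5 = 1, and the invariant factors of ∂_2 are all 1, so H_1 = Z.
  H_2: rank ker ∂_2 − rank ∂_3 = (5 − 5) − 0 = 0, and there is no ∂_3, so H_2 = 0.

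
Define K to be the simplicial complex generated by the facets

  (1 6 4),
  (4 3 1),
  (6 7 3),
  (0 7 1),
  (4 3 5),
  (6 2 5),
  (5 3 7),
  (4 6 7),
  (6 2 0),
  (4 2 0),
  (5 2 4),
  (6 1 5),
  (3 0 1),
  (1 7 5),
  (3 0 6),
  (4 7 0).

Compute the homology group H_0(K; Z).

H_0 ≅ Z.

We work with the vertex ordering 0 < 1 < 2 < 3 < 4 < 5 < 6 < 7. The simplices of K, each written with vertices in increasing order, are:

  0-simplices (8): [0], [1], [2], [3], [4], [5], [6], [7]
  1-simplices (24): (24 of them)
  2-simplices (16): [0,1,3], [0,1,7], [0,2,4], [0,2,6], [0,3,6], [0,4,7], [1,3,4], [1,4,6], [1,5,6], [1,5,7], [2,4,5], [2,5,6], [3,4,5], [3,5,7], [3,6,7], [4,6,7]

so the chain groups are C_0 ≅ Z^8, C_1 ≅ Z^24, C_2 ≅ Z^16.

∂_1: C_1 → C_0 maps an edge to its endpoints' difference, ∂[p,q] = q − p. For instance
  ∂[1,7] = [7] − [1].
As a 8×24 matrix over Z this has rank 7, with invariant factors (1,1,1,1,1,1,1).

∂_2: C_2 → C_1 maps a triangle to the signed sum of its edges. For instance
  ∂[1,4,6] = [4,6] − [1,6] + [1,4],
  ∂[0,2,4] = [2,4] − [0,4] + [0,2].
This gives a 24×16 integer matrix of rank 15; reducing to Smith normal form yields diagonal entries (1,1,1,1,1,1,1,1,1,1,1,1,1,1,1).

Computing H_k = (kernel of ∂_k) / (image of ∂_{k+1}):

  H_0: rank C_0 − rank ∂_1 = 8 − 7 = 1, and the invariant factors of ∂_1 are all 1, so H_0 ≅ Z.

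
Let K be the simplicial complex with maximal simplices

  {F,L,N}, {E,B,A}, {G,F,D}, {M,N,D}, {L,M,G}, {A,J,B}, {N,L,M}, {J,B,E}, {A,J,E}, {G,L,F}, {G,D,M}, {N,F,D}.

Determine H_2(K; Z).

H_2 = Z^2.

Fix the vertex order A < B < D < E < F < G < J < L < M < N and write every simplex with vertices in increasing order. Then dim K = 2 and the simplices of K are:

  0-simplices (10): A, B, D, E, F, G, J, L, M, N
  1-simplices (18): AB, AE, AJ, BE, BJ, DF, DG, DM, DN, EJ, FG, FL, FN, GL, GM, LM, LN, MN
  2-simplices (12): ABE, ABJ, AEJ, BEJ, DFG, DFN, DGM, DMN, FGL, FLN, GLM, LMN

giving chain groups C_0 ≅ Z^10, C_1 ≅ Z^18, C_2 ≅ Z^12.

∂_1: C_1 → C_0 sends each edge [p,q] (with p < q) to q − p. For instance
  ∂BJ = J − B.
The resulting 10×18 matrix has rank 8, and its Smith normal form has invariant factors (1,1,1,1,1,1,1,1).

Boundary ∂_2: C_2 → C_1 sends each 2-simplex [p,q,r] to [q,r] − [p,r] + [p,q]. For instance
  ∂BEJ = EJ − BJ + BE,
  ∂AEJ = EJ − AJ + AE.
The 18×12 boundary matrix has rank 10 and Smith normal form diag(1,1,1,1,1,1,1,1,1,1).

Reading off H_k = ker ∂_k / im ∂_{k+1}:

  H_2: rank ker ∂_2 − rank ∂_3 = (12 − 10) − 0 = 2, and there is no ∂_3, so H_2 = Z^2.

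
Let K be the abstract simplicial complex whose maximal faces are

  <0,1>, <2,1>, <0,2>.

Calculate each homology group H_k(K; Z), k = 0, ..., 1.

Take the total order 0 < 1 < 2 on the vertex set. Then K (dimension 1) consists of the simplices:

  0-simplices (3): [0], [1], [2]
  1-simplices (3): [0,1], [0,2], [1,2]

giving chain groups C_0 ≅ Z^3, C_1 ≅ Z^3.

∂_1: C_1 → C_0 maps an edge to its endpoints' difference, ∂[p,q] = q − p.
As a 3×3 matrix over Z this has rank 2, with invariant factors (1,1).

Reading off H_k = ker ∂_k / im ∂_{k+1}:

  H_0: rank C_0 − rank ∂_1 = 3 − 2 = 1, and the invariant factors of ∂_1 are all 1, so H_0 = Z.
  H_1: rank ker ∂_1 − rank ∂_2 = (3 − 2) − 0 = 1, and there is no ∂_2, so H_1 = Z.

As a check, the Euler characteristic is 3 − 3 = 0, which agrees with 1 − 1 = 0.

H_0 = Z,  H_1 = Z.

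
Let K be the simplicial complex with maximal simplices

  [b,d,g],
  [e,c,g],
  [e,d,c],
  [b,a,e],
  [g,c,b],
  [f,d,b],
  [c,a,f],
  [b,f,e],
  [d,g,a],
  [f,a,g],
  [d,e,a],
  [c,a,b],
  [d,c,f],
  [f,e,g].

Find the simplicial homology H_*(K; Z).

We work with the vertex ordering a < b < c < d < e < f < g. The simplices of K, each written with vertices in increasing order, are:

  0-simplices (7): a, b, c, d, e, f, g
  1-simplices (21): ab, ac, ad, ae, af, ag, bc, bd, be, bf, bg, cd, ce, cf, cg, de, df, dg, ef, eg, fg
  2-simplices (14): abc, abe, acf, ade, adg, afg, bcg, bdf, bdg, bef, cde, cdf, ceg, efg

Hence C_0 ≅ Z^7, C_1 ≅ Z^21, C_2 ≅ Z^14.

∂_1: C_1 → C_0 sends each edge [p,q] (with p < q) to q − p. For instance
  ∂cd = d − c.
The resulting 7×21 matrix has rank 6, and its Smith normal form has invariant factors (1,1,1,1,1,1).

Boundary ∂_2: C_2 → C_1 acts by ∂[p,q,r] = [q,r] − [p,r] + [p,q]. For instance
  ∂acf = cf − af + ac,
  ∂abe = be − ae + ab.
The 21×14 boundary matrix has rank 13 and Smith normal form diag(1,1,1,1,1,1,1,1,1,1,1,1,1).

Now H_k = ker ∂_k / im ∂_{k+1}, so:

  H_0: rank C_0 − rank ∂_1 = 7 − 6 = 1, and the invariant factors of ∂_1 are all 1, so H_0 ≅ Z.
  H_1: rank ker ∂_1 − rank ∂_2 = (21 − 6) − 13 = 2, and the invariant factors of ∂_2 are all 1, so H_1 ≅ Z^2.
  H_2: rank ker ∂_2 − rank ∂_3 = (14 − 13) − 0 = 1, and there is no ∂_3, so H_2 ≅ Z.

(K is a triangulation of the torus T^2.)

H_0 ≅ Z,  H_1 ≅ Z^2,  H_2 ≅ Z.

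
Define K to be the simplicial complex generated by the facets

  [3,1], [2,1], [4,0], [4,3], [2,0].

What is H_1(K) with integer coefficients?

H_1 = Z.

Order the vertices as 0 < 1 < 2 < 3 < 4. Listing each simplex with vertices in this order, K has dimension 1 with simplices:

  0-simplices (5): [0], [1], [2], [3], [4]
  1-simplices (5): [0,2], [0,4], [1,2], [1,3], [3,4]

so the chain groups are C_0 ≅ Z^5, C_1 ≅ Z^5.

Boundary ∂_1: C_1 → C_0 sends each edge [p,q] (with p < q) to q − p. For instance
  ∂[0,4] = [4] − [0].
This gives a 5×5 integer matrix of rank 4; reducing to Smith normal form yields diagonal entries (1,1,1,1).

Computing H_k = (kernel of ∂_k) / (image of ∂_{k+1}):

  H_1: rank ker ∂_1 − rank ∂_2 = (5 − 4) − 0 = 1, and there is no ∂_2, so H_1 = Z.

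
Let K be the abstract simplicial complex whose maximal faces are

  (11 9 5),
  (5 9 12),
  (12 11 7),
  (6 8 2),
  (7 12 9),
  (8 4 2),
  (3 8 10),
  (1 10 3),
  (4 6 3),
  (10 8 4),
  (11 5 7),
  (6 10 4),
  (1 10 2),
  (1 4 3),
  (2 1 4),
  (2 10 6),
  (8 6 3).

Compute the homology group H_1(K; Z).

We work with the vertex ordering 1 < 2 < 3 < 4 < 5 < 6 < 7 < 8 < 9 < 10 < 11 < 12. The simplices of K, each written with vertices in increasing order, are:

  0-simplices (12): [1], [2], [3], [4], [5], [6], [7], [8], [9], [10], [11], [12]
  1-simplices (28): (28 of them)
  2-simplices (17): (17 of them)

so the chain groups are C_0 ≅ Z^12, C_1 ≅ Z^28, C_2 ≅ Z^17.

∂_1: C_1 → C_0 maps an edge to its endpoints' difference, ∂[p,q] = q − p. For instance
  ∂[9,11] = [11] − [9].
The resulting 12×28 matrix has rank 10, and its Smith normal form has invariant factors (1,1,1,1,1,1,1,1,1,1).

∂_2: C_2 → C_1 sends each 2-simplex [p,q,r] to [q,r] − [p,r] + [p,q]. For instance
  ∂[1,3,10] = [3,10] − [1,10] + [1,3],
  ∂[2,4,8] = [4,8] − [2,8] + [2,4].
The resulting 28×17 matrix has rank 17, and its Smith normal form has invariant factors (1,1,1,1,1,1,1,1,1,1,1,1,1,1,1,1,2).

Now H_k = ker ∂_k / im ∂_{k+1}, so:

  H_1: rank ker ∂_1 − rank ∂_2 = (28 − 10) − 17 = 1, and ∂_2 has invariant factor 2 > 1, so H_1 = Z × Z/2.

H_1 = Z × Z/2.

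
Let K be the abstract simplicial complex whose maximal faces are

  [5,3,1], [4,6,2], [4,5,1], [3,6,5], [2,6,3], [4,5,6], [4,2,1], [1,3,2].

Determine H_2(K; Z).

H_2 = Z.

We work with the vertex ordering 1 < 2 < 3 < 4 < 5 < 6. The simplices of K, each written with vertices in increasing order, are:

  0-simplices (6): [1], [2], [3], [4], [5], [6]
  1-simplices (12): [1,2], [1,3], [1,4], [1,5], [2,3], [2,4], [2,6], [3,5], [3,6], [4,5], [4,6], [5,6]
  2-simplices (8): [1,2,3], [1,2,4], [1,3,5], [1,4,5], [2,3,6], [2,4,6], [3,5,6], [4,5,6]

giving chain groups C_0 ≅ Z^6, C_1 ≅ Z^12, C_2 ≅ Z^8.

The boundary map ∂_1: C_1 → C_0 maps an edge to its endpoints' difference, ∂[p,q] = q − p.
As a 6×12 matrix over Z this has rank 5, with invariant factors (1,1,1,1,1).

Boundary ∂_2: C_2 → C_1 acts by ∂[p,q,r] = [q,r] − [p,r] + [p,q]. For instance
  ∂[1,2,3] = [2,3] − [1,3] + [1,2],
  ∂[1,2,4] = [2,4] − [1,4] + [1,2].
The 12×8 boundary matrix has rank 7 and Smith normal form diag(1,1,1,1,1,1,1).

Reading off H_k = ker ∂_k / im ∂_{k+1}:

  H_2: rank ker ∂_2 − rank ∂_3 = (8 − 7) − 0 = 1, and there is no ∂_3, so H_2 = Z.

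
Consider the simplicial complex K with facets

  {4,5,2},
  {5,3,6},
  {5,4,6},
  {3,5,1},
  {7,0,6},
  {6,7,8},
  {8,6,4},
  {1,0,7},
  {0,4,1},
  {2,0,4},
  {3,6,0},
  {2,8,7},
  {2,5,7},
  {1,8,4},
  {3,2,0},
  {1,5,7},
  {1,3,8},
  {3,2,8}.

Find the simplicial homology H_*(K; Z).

We work with the vertex ordering 0 < 1 < 2 < 3 < 4 < 5 < 6 < 7 < 8. The simplices of K, each written with vertices in increasing order, are:

  0-simplices (9): [0], [1], [2], [3], [4], [5], [6], [7], [8]
  1-simplices (27): (27 of them)
  2-simplices (18): [0,1,4], [0,1,7], [0,2,3], [0,2,4], [0,3,6], [0,6,7], [1,3,5], [1,3,8], [1,4,8], [1,5,7], [2,3,8], [2,4,5], [2,5,7], [2,7,8], [3,5,6], [4,5,6], [4,6,8], [6,7,8]

giving chain groups C_0 ≅ Z^9, C_1 ≅ Z^27, C_2 ≅ Z^18.

The boundary map ∂_1: C_1 → C_0 maps an edge to its endpoints' difference, ∂[p,q] = q − p.
This gives a 9×27 integer matrix of rank 8; reducing to Smith normal form yields diagonal entries (1,1,1,1,1,1,1,1).

Boundary ∂_2: C_2 → C_1 acts by ∂[p,q,r] = [q,r] − [p,r] + [p,q]. For instance
  ∂[2,4,5] = [4,5] − [2,5] + [2,4],
  ∂[0,2,3] = [2,3] − [0,3] + [0,2].
This gives a 27×18 integer matrix of rank 17; reducing to Smith normal form yields diagonal entries (1,1,1,1,1,1,1,1,1,1,1,1,1,1,1,1,1).

Reading off H_k = ker ∂_k / im ∂_{k+1}:

  H_0: rank C_0 − rank ∂_1 = 9 − 8 = 1, and the invariant factors of ∂_1 are all 1, so H_0 = Z.
  H_1: rank ker ∂_1 − rank ∂_2 = (27 − 8) − 17 = 2, and the invariant factors of ∂_2 are all 1, so H_1 = Z^2.
  H_2: rank ker ∂_2 − rank ∂_3 = (18 − 17) − 0 = 1, and there is no ∂_3, so H_2 = Z.

As a check, the Euler characteristic is 9 − 27 + 18 = 0, which agrees with 1 − 2 + 1 = 0.

H_0 = Z,  H_1 = Z^2,  H_2 = Z.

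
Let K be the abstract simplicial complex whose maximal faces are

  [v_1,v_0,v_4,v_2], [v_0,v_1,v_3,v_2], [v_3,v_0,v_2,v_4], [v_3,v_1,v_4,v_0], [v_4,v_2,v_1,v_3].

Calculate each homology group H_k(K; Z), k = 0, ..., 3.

H_0 = Z,  H_1 = 0,  H_2 = 0,  H_3 = Z.

K has 5 vertices, 10 edges, 10 triangles, 5 3-simplices.
rank ∂_0 = 0, rank ∂_1 = 4 ⇒ b_0 = 5 − 0 − 4 = 1; all invariant factors of ∂_1 are 1 so no torsion. So H_0 = Z.
rank ∂_1 = 4, rank ∂_2 = 6 ⇒ b_1 = 10 − 4 − 6 = 0; all invariant factors of ∂_2 are 1 so no torsion. So H_1 = 0.
rank ∂_2 = 6, rank ∂_3 = 4 ⇒ b_2 = 10 − 6 − 4 = 0; all invariant factors of ∂_3 are 1 so no torsion. So H_2 = 0.
rank ∂_3 = 4, rank ∂_4 = 0 ⇒ b_3 = 5 − 4 − 0 = 1. So H_3 = Z.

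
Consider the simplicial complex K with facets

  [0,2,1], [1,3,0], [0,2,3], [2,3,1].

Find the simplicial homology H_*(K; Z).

H_0 = Z,  H_1 = 0,  H_2 = Z.

Order the vertices as 0 < 1 < 2 < 3. Listing each simplex with vertices in this order, K has dimension 2 with simplices:

  0-simplices (4): [0], [1], [2], [3]
  1-simplices (6): [0,1], [0,2], [0,3], [1,2], [1,3], [2,3]
  2-simplices (4): [0,1,2], [0,1,3], [0,2,3], [1,2,3]

so the chain groups are C_0 ≅ Z^4, C_1 ≅ Z^6, C_2 ≅ Z^4.

Boundary ∂_1: C_1 → C_0 maps an edge to its endpoints' difference, ∂[p,q] = q − p. For instance
  ∂[0,3] = [3] − [0].
This gives a 4×6 integer matrix of rank 3; reducing to Smith normal form yields diagonal entries (1,1,1).

∂_2: C_2 → C_1 acts by ∂[p,q,r] = [q,r] − [p,r] + [p,q]. For instance
  ∂[0,1,3] = [1,3] − [0,3] + [0,1],
  ∂[1,2,3] = [2,3] − [1,3] + [1,2].
This gives a 6×4 integer matrix of rank 3; reducing to Smith normal form yields diagonal entries (1,1,1).

Reading off H_k = ker ∂_k / im ∂_{k+1}:

  H_0: rank C_0 − rank ∂_1 = 4 − 3 = 1, and the invariant factors of ∂_1 are all 1, so H_0 ≅ Z.
  H_1: rank ker ∂_1 − rank ∂_2 = (6 − 3) − 3 = 0, and the invariant factors of ∂_2 are all 1, so H_1 ≅ 0.
  H_2: rank ker ∂_2 − rank ∂_3 = (4 − 3) − 0 = 1, and there is no ∂_3, so H_2 ≅ Z.

(K is a triangulation of the 2-sphere S^2.)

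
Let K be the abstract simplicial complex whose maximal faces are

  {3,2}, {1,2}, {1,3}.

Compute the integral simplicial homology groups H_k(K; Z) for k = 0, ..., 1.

Fix the vertex order 1 < 2 < 3 and write every simplex with vertices in increasing order. Then dim K = 1 and the simplices of K are:

  0-simplices (3): [1], [2], [3]
  1-simplices (3): [1,2], [1,3], [2,3]

giving chain groups C_0 ≅ Z^3, C_1 ≅ Z^3.

∂_1: C_1 → C_0 maps an edge to its endpoints' difference, ∂[p,q] = q − p. For instance
  ∂[1,3] = [3] − [1].
The resulting 3×3 matrix has rank 2, and its Smith normal form has invariant factors (1,1).

Computing H_k = (kernel of ∂_k) / (image of ∂_{k+1}):

  H_0: rank C_0 − rank ∂_1 = 3 − 2 = 1, and the invariant factors of ∂_1 are all 1, so H_0 ≅ Z.
  H_1: rank ker ∂_1 − rank ∂_2 = (3 − 2) − 0 = 1, and there is no ∂_2, so H_1 ≅ Z.

As a check, the Euler characteristic is 3 − 3 = 0, which agrees with 1 − 1 = 0.

H_0 ≅ Z,  H_1 ≅ Z.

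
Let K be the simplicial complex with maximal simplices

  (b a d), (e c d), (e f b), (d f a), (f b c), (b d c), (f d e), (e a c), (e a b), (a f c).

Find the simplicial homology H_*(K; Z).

Order the vertices as a < b < c < d < e < f. Listing each simplex with vertices in this order, K has dimension 2 with simplices:

  0-simplices (6): a, b, c, d, e, f
  1-simplices (15): ab, ac, ad, ae, af, bc, bd, be, bf, cd, ce, cf, de, df, ef
  2-simplices (10): abd, abe, ace, acf, adf, bcd, bcf, bef, cde, def

giving chain groups C_0 ≅ Z^6, C_1 ≅ Z^15, C_2 ≅ Z^10.

The boundary map ∂_1: C_1 → C_0 is given by ∂[p,q] = [q] − [p]. For instance
  ∂ef = f − e.
The resulting 6×15 matrix has rank 5, and its Smith normal form has invariant factors (1,1,1,1,1).

∂_2: C_2 → C_1 maps a triangle to the signed sum of its edges. For instance
  ∂ace = ce − ae + ac,
  ∂adf = df − af + ad.
This gives a 15×10 integer matrix of rank 10; reducing to Smith normal form yields diagonal entries (1,1,1,1,1,1,1,1,1,2).

Reading off H_k = ker ∂_k / im ∂_{k+1}:

  H_0: rank C_0 − rank ∂_1 = 6 − 5 = 1, and the invariant factors of ∂_1 are all 1, so H_0 ≅ Z.
  H_1: rank ker ∂_1 − rank ∂_2 = (15 − 5) − 10 = 0, and ∂_2 has invariant factor 2 > 1, so H_1 ≅ Z/2.
  H_2: rank ker ∂_2 − rank ∂_3 = (10 − 10) − 0 = 0, and there is no ∂_3, so H_2 ≅ 0.

(K is a triangulation of the real projective plane RP^2.)

H_0 = Z,  H_1 = Z/2,  H_2 = 0.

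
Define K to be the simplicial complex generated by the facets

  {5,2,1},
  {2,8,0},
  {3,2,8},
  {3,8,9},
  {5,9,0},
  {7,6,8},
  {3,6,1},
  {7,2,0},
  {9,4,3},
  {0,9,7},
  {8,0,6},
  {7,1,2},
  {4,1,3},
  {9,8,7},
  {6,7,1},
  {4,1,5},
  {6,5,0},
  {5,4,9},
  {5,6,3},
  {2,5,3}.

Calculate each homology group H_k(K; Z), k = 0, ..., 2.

H_0 ≅ Z,  H_1 ≅ Z ⊕ Z/2,  H_2 = 0.

Order the vertices as 0 < 1 < 2 < 3 < 4 < 5 < 6 < 7 < 8 < 9. Listing each simplex with vertices in this order, K has dimension 2 with simplices:

  0-simplices (10): [0], [1], [2], [3], [4], [5], [6], [7], [8], [9]
  1-simplices (30): (30 of them)
  2-simplices (20): (20 of them)

giving chain groups C_0 ≅ Z^10, C_1 ≅ Z^30, C_2 ≅ Z^20.

Boundary ∂_1: C_1 → C_0 is given by ∂[p,q] = [q] − [p].
As a 10×30 matrix over Z this has rank 9, with invariant factors (1,1,1,1,1,1,1,1,1).

∂_2: C_2 → C_1 maps a triangle to the signed sum of its edges. For instance
  ∂[0,2,8] = [2,8] − [0,8] + [0,2],
  ∂[0,6,8] = [6,8] − [0,8] + [0,6].
The resulting 30×20 matrix has rank 20, and its Smith normal form has invariant factors (1,1,1,1,1,1,1,1,1,1,1,1,1,1,1,1,1,1,1,2).

From H_k ≅ ker(∂_k) / im(∂_{k+1}) we obtain:

  H_0: rank C_0 − rank ∂_1 = 10 − 9 = 1, and the invariant factors of ∂_1 are all 1, so H_0 ≅ Z.
  H_1: rank ker ∂_1 − rank ∂_2 = (30 − 9) − 20 = 1, and ∂_2 has invariant factor 2 > 1, so H_1 ≅ Z ⊕ Z/2.
  H_2: rank ker ∂_2 − rank ∂_3 = (20 − 20) − 0 = 0, and there is no ∂_3, so H_2 ≅ 0.

As a check, the Euler characteristic is 10 − 30 + 20 = 0, which agrees with 1 − 1 + 0 = 0.
(K is a triangulation of the Klein bottle.)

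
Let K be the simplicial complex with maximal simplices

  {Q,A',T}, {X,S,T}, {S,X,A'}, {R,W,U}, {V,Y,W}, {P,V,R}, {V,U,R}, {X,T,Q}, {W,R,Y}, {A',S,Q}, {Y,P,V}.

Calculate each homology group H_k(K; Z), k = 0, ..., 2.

H_0 = Z^2,  H_1 = Z^2,  H_2 = 0.

Take the total order P < Q < R < S < T < U < V < W < X < Y < A' on the vertex set. Then K (dimension 2) consists of the simplices:

  0-simplices (11): [P], [Q], [R], [S], [T], [U], [V], [W], [X], [Y], [A']
  1-simplices (22): [P,R], [P,V], [P,Y], [Q,S], [Q,T], [Q,X], [Q,A'], [R,U], [R,V], [R,W], [R,Y], [S,T], [S,X], [S,A'], [T,X], [T,A'], [U,V], [U,W], [V,W], [V,Y], [W,Y], [X,A']
  2-simplices (11): [P,R,V], [P,V,Y], [Q,S,A'], [Q,T,X], [Q,T,A'], [R,U,V], [R,U,W], [R,W,Y], [S,T,X], [S,X,A'], [V,W,Y]

so the chain groups are C_0 ≅ Z^11, C_1 ≅ Z^22, C_2 ≅ Z^11.

∂_1: C_1 → C_0 sends each edge [p,q] (with p < q) to q − p. For instance
  ∂[R,Y] = [Y] − [R].
As a 11×22 matrix over Z this has rank 9, with invariant factors (1,1,1,1,1,1,1,1,1).

Boundary ∂_2: C_2 → C_1 maps a triangle to the signed sum of its edges. For instance
  ∂[P,R,V] = [R,V] − [P,V] + [P,R],
  ∂[R,U,V] = [U,V] − [R,V] + [R,U].
This gives a 22×11 integer matrix of rank 11; reducing to Smith normal form yields diagonal entries (1,1,1,1,1,1,1,1,1,1,1).

Reading off H_k = ker ∂_k / im ∂_{k+1}:

  H_0: rank C_0 − rank ∂_1 = 11 − 9 = 2, and the invariant factors of ∂_1 are all 1, so H_0 = Z^2.
  H_1: rank ker ∂_1 − rank ∂_2 = (22 − 9) − 11 = 2, and the invariant factors of ∂_2 are all 1, so H_1 = Z^2.
  H_2: rank ker ∂_2 − rank ∂_3 = (11 − 11) − 0 = 0, and there is no ∂_3, so H_2 = 0.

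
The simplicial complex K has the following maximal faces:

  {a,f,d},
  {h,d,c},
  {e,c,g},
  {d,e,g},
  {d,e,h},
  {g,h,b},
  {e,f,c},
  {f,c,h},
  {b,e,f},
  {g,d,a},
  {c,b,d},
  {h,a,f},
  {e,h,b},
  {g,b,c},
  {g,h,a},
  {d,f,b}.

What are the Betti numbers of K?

Fix the vertex order a < b < c < d < e < f < g < h and write every simplex with vertices in increasing order. Then dim K = 2 and the simplices of K are:

  0-simplices (8): a, b, c, d, e, f, g, h
  1-simplices (24): ad, af, ag, ah, bc, bd, be, bf, bg, bh, cd, ce, cf, cg, ch, de, df, dg, dh, ef, eg, eh, fh, gh
  2-simplices (16): adf, adg, afh, agh, bcd, bcg, bdf, bef, beh, bgh, cdh, cef, ceg, cfh, deg, deh

giving chain groups C_0 ≅ Z^8, C_1 ≅ Z^24, C_2 ≅ Z^16.

Boundary ∂_1: C_1 → C_0 is given by ∂[p,q] = [q] − [p].
As a 8×24 matrix over Z this has rank 7, with invariant factors (1,1,1,1,1,1,1).

∂_2: C_2 → C_1 sends each 2-simplex [p,q,r] to [q,r] − [p,r] + [p,q]. For instance
  ∂cdh = dh − ch + cd,
  ∂bgh = gh − bh + bg.
The resulting 24×16 matrix has rank 15, and its Smith normal form has invariant factors (1,1,1,1,1,1,1,1,1,1,1,1,1,1,1).

Reading off H_k = ker ∂_k / im ∂_{k+1}:

  H_0: rank C_0 − rank ∂_1 = 8 − 7 = 1, and the invariant factors of ∂_1 are all 1, so H_0 ≅ Z.
  H_1: rank ker ∂_1 − rank ∂_2 = (24 − 7) − 15 = 2, and the invariant factors of ∂_2 are all 1, so H_1 ≅ Z^2.
  H_2: rank ker ∂_2 − rank ∂_3 = (16 − 15) − 0 = 1, and there is no ∂_3, so H_2 ≅ Z.

Hence the Betti numbers are b_0 = 1, b_1 = 2, b_2 = 1.

b_0 = 1, b_1 = 2, b_2 = 1.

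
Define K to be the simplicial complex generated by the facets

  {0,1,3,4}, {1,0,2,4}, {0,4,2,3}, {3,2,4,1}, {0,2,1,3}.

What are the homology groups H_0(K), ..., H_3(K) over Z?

H_0 = Z,  H_1 = 0,  H_2 = 0,  H_3 = Z.

K has 5 vertices, 10 edges, 10 triangles, 5 3-simplices.
rank ∂_0 = 0, rank ∂_1 = 4 ⇒ b_0 = 5 − 0 − 4 = 1; all invariant factors of ∂_1 are 1 so no torsion. So H_0 = Z.
rank ∂_1 = 4, rank ∂_2 = 6 ⇒ b_1 = 10 − 4 − 6 = 0; all invariant factors of ∂_2 are 1 so no torsion. So H_1 = 0.
rank ∂_2 = 6, rank ∂_3 = 4 ⇒ b_2 = 10 − 6 − 4 = 0; all invariant factors of ∂_3 are 1 so no torsion. So H_2 = 0.
rank ∂_3 = 4, rank ∂_4 = 0 ⇒ b_3 = 5 − 4 − 0 = 1. So H_3 = Z.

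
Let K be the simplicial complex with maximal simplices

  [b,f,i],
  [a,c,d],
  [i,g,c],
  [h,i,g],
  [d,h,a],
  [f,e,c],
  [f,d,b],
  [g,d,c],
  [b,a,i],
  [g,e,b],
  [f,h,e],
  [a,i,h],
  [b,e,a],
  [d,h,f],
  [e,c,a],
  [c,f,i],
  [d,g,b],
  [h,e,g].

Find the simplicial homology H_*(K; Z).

Fix the vertex order a < b < c < d < e < f < g < h < i and write every simplex with vertices in increasing order. Then dim K = 2 and the simplices of K are:

  0-simplices (9): a, b, c, d, e, f, g, h, i
  1-simplices (27): ab, ac, ad, ae, ah, ai, bd, be, bf, bg, bi, cd, ce, cf, cg, ci, df, dg, dh, ef, eg, eh, fh, fi, gh, gi, hi
  2-simplices (18): abe, abi, acd, ace, adh, ahi, bdf, bdg, beg, bfi, cdg, cef, cfi, cgi, dfh, efh, egh, ghi

Hence C_0 ≅ Z^9, C_1 ≅ Z^27, C_2 ≅ Z^18.

∂_1: C_1 → C_0 maps an edge to its endpoints' difference, ∂[p,q] = q − p. For instance
  ∂cf = f − c.
As a 9×27 matrix over Z this has rank 8, with invariant factors (1,1,1,1,1,1,1,1).

The boundary map ∂_2: C_2 → C_1 acts by ∂[p,q,r] = [q,r] − [p,r] + [p,q]. For instance
  ∂bfi = fi − bi + bf,
  ∂ace = ce − ae + ac.
The 27×18 boundary matrix has rank 17 and Smith normal form diag(1,1,1,1,1,1,1,1,1,1,1,1,1,1,1,1,1).

Reading off H_k = ker ∂_k / im ∂_{k+1}:

  H_0: rank C_0 − rank ∂_1 = 9 − 8 = 1, and the invariant factors of ∂_1 are all 1, so H_0 = Z.
  H_1: rank ker ∂_1 − rank ∂_2 = (27 − 8) − 17 = 2, and the invariant factors of ∂_2 are all 1, so H_1 = Z^2.
  H_2: rank ker ∂_2 − rank ∂_3 = (18 − 17) − 0 = 1, and there is no ∂_3, so H_2 = Z.

As a check, the Euler characteristic is 9 − 27 + 18 = 0, which agrees with 1 − 2 + 1 = 0.

H_0 = Z,  H_1 = Z^2,  H_2 = Z.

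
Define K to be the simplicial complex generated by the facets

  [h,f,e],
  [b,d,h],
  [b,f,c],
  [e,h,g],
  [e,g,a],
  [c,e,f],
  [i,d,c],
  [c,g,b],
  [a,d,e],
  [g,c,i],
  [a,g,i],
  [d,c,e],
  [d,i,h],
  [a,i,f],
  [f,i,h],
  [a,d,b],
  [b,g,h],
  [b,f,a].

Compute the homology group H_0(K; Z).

H_0 = Z.

We work with the vertex ordering a < b < c < d < e < f < g < h < i. The simplices of K, each written with vertices in increasing order, are:

  0-simplices (9): a, b, c, d, e, f, g, h, i
  1-simplices (27): ab, ad, ae, af, ag, ai, bc, bd, bf, bg, bh, cd, ce, cf, cg, ci, de, dh, di, ef, eg, eh, fh, fi, gh, gi, hi
  2-simplices (18): abd, abf, ade, aeg, afi, agi, bcf, bcg, bdh, bgh, cde, cdi, cef, cgi, dhi, efh, egh, fhi

giving chain groups C_0 ≅ Z^9, C_1 ≅ Z^27, C_2 ≅ Z^18.

∂_1: C_1 → C_0 is given by ∂[p,q] = [q] − [p]. For instance
  ∂eh = h − e.
The 9×27 boundary matrix has rank 8 and Smith normal form diag(1,1,1,1,1,1,1,1).

∂_2: C_2 → C_1 maps a triangle to the signed sum of its edges. For instance
  ∂cef = ef − cf + ce,
  ∂bcg = cg − bg + bc.
The 27×18 boundary matrix has rank 17 and Smith normal form diag(1,1,1,1,1,1,1,1,1,1,1,1,1,1,1,1,1).

Computing H_k = (kernel of ∂_k) / (image of ∂_{k+1}):

  H_0: rank C_0 − rank ∂_1 = 9 − 8 = 1, and the invariant factors of ∂_1 are all 1, so H_0 ≅ Z.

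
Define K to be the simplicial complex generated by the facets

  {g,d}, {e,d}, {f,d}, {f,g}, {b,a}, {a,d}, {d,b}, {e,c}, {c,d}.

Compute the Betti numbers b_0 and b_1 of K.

Take the total order a < b < c < d < e < f < g on the vertex set. Then K (dimension 1) consists of the simplices:

  0-simplices (7): a, b, c, d, e, f, g
  1-simplices (9): ab, ad, bd, cd, ce, de, df, dg, fg

giving chain groups C_0 ≅ Z^7, C_1 ≅ Z^9.

∂_1: C_1 → C_0 maps an edge to its endpoints' difference, ∂[p,q] = q − p.
The 7×9 boundary matrix has rank 6 and Smith normal form diag(1,1,1,1,1,1).

From H_k ≅ ker(∂_k) / im(∂_{k+1}) we obtain:

  H_0: rank C_0 − rank ∂_1 = 7 − 6 = 1, and the invariant factors of ∂_1 are all 1, so H_0 ≅ Z.
  H_1: rank ker ∂_1 − rank ∂_2 = (9 − 6) − 0 = 3, and there is no ∂_2, so H_1 ≅ Z^3.

(K is a triangulation of a wedge of 3 circles.)

Hence the Betti numbers are b_0 = 1, b_1 = 3.

b_0 = 1, b_1 = 3.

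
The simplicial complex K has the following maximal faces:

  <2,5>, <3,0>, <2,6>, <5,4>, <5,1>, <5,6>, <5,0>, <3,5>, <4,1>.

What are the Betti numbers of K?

b_0 = 1, b_1 = 3.

Fix the vertex order 0 < 1 < 2 < 3 < 4 < 5 < 6 and write every simplex with vertices in increasing order. Then dim K = 1 and the simplices of K are:

  0-simplices (7): [0], [1], [2], [3], [4], [5], [6]
  1-simplices (9): [0,3], [0,5], [1,4], [1,5], [2,5], [2,6], [3,5], [4,5], [5,6]

Hence C_0 ≅ Z^7, C_1 ≅ Z^9.

The boundary map ∂_1: C_1 → C_0 is given by ∂[p,q] = [q] − [p]. For instance
  ∂[0,3] = [3] − [0].
As a 7×9 matrix over Z this has rank 6, with invariant factors (1,1,1,1,1,1).

Now H_k = ker ∂_k / im ∂_{k+1}, so:

  H_0: rank C_0 − rank ∂_1 = 7 − 6 = 1, and the invariant factors of ∂_1 are all 1, so H_0 ≅ Z.
  H_1: rank ker ∂_1 − rank ∂_2 = (9 − 6) − 0 = 3, and there is no ∂_2, so H_1 ≅ Z^3.

As a check, the Euler characteristic is 7 − 9 = -2, which agrees with 1 − 3 = -2.

Hence the Betti numbers are b_0 = 1, b_1 = 3.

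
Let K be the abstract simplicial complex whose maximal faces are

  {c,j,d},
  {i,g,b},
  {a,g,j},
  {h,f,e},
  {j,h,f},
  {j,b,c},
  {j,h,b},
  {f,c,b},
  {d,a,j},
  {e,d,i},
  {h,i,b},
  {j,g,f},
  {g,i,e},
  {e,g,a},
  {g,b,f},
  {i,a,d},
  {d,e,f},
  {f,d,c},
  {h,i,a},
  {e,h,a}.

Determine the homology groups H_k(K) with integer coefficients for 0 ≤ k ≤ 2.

Order the vertices as a < b < c < d < e < f < g < h < i < j. Listing each simplex with vertices in this order, K has dimension 2 with simplices:

  0-simplices (10): a, b, c, d, e, f, g, h, i, j
  1-simplices (30): ad, ae, ag, ah, ai, aj, bc, bf, bg, bh, bi, bj, cd, cf, cj, de, df, di, dj, ef, eg, eh, ei, fg, fh, fj, gi, gj, hi, hj
  2-simplices (20): adi, adj, aeg, aeh, agj, ahi, bcf, bcj, bfg, bgi, bhi, bhj, cdf, cdj, def, dei, efh, egi, fgj, fhj

Hence C_0 ≅ Z^10, C_1 ≅ Z^30, C_2 ≅ Z^20.

Boundary ∂_1: C_1 → C_0 sends each edge [p,q] (with p < q) to q − p.
The resulting 10×30 matrix has rank 9, and its Smith normal form has invariant factors (1,1,1,1,1,1,1,1,1).

The boundary map ∂_2: C_2 → C_1 sends each 2-simplex [p,q,r] to [q,r] − [p,r] + [p,q]. For instance
  ∂cdf = df − cf + cd,
  ∂bfg = fg − bg + bf.
As a 30×20 matrix over Z this has rank 20, with invariant factors (1,1,1,1,1,1,1,1,1,1,1,1,1,1,1,1,1,1,1,2).

From H_k ≅ ker(∂_k) / im(∂_{k+1}) we obtain:

  H_0: rank C_0 − rank ∂_1 = 10 − 9 = 1, and the invariant factors of ∂_1 are all 1, so H_0 = Z.
  H_1: rank ker ∂_1 − rank ∂_2 = (30 − 9) − 20 = 1, and ∂_2 has invariant factor 2 > 1, so H_1 = Z ⊕ Z/2.
  H_2: rank ker ∂_2 − rank ∂_3 = (20 − 20) − 0 = 0, and there is no ∂_3, so H_2 = 0.

H_0 ≅ Z,  H_1 ≅ Z ⊕ Z/2,  H_2 = 0.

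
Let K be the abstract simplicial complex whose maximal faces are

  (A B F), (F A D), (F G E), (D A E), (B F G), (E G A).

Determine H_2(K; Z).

H_2 = 0.

Fix the vertex order A < B < D < E < F < G and write every simplex with vertices in increasing order. Then dim K = 2 and the simplices of K are:

  0-simplices (6): A, B, D, E, F, G
  1-simplices (12): AB, AD, AE, AF, AG, BF, BG, DE, DF, EF, EG, FG
  2-simplices (6): ABF, ADE, ADF, AEG, BFG, EFG

so the chain groups are C_0 ≅ Z^6, C_1 ≅ Z^12, C_2 ≅ Z^6.

The boundary map ∂_1: C_1 → C_0 maps an edge to its endpoints' difference, ∂[p,q] = q − p. For instance
  ∂AB = B − A.
This gives a 6×12 integer matrix of rank 5; reducing to Smith normal form yields diagonal entries (1,1,1,1,1).

∂_2: C_2 → C_1 maps a triangle to the signed sum of its edges. For instance
  ∂BFG = FG − BG + BF,
  ∂EFG = FG − EG + EF.
The resulting 12×6 matrix has rank 6, and its Smith normal form has invariant factors (1,1,1,1,1,1).

Reading off H_k = ker ∂_k / im ∂_{k+1}:

  H_2: rank ker ∂_2 − rank ∂_3 = (6 − 6) − 0 = 0, and there is no ∂_3, so H_2 = 0.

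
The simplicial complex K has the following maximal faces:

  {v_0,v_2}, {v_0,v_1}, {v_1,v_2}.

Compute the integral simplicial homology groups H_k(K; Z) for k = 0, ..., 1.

Fix the vertex order v_0 < v_1 < v_2 and write every simplex with vertices in increasing order. Then dim K = 1 and the simplices of K are:

  0-simplices (3): [v_0], [v_1], [v_2]
  1-simplices (3): [v_0,v_1], [v_0,v_2], [v_1,v_2]

Hence C_0 ≅ Z^3, C_1 ≅ Z^3.

∂_1: C_1 → C_0 maps an edge to its endpoints' difference, ∂[p,q] = q − p. For instance
  ∂[v_0,v_2] = [v_2] − [v_0].
The resulting 3×3 matrix has rank 2, and its Smith normal form has invariant factors (1,1).

From H_k ≅ ker(∂_k) / im(∂_{k+1}) we obtain:

  H_0: rank C_0 − rank ∂_1 = 3 − 2 = 1, and the invariant factors of ∂_1 are all 1, so H_0 ≅ Z.
  H_1: rank ker ∂_1 − rank ∂_2 = (3 − 2) − 0 = 1, and there is no ∂_2, so H_1 ≅ Z.

(K is a triangulation of the circle S^1.)

H_0 ≅ Z,  H_1 ≅ Z.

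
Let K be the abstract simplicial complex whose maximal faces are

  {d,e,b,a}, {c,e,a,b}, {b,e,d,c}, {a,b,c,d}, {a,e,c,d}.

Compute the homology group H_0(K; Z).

H_0 = Z.

Take the total order a < b < c < d < e on the vertex set. Then K (dimension 3) consists of the simplices:

  0-simplices (5): a, b, c, d, e
  1-simplices (10): ab, ac, ad, ae, bc, bd, be, cd, ce, de
  2-simplices (10): abc, abd, abe, acd, ace, ade, bcd, bce, bde, cde
  3-simplices (5): abcd, abce, abde, acde, bcde

giving chain groups C_0 ≅ Z^5, C_1 ≅ Z^10, C_2 ≅ Z^10, C_3 ≅ Z^5.

The boundary map ∂_1: C_1 → C_0 is given by ∂[p,q] = [q] − [p]. For instance
  ∂ac = c − a.
As a 5×10 matrix over Z this has rank 4, with invariant factors (1,1,1,1).

∂_2: C_2 → C_1 maps a triangle to the signed sum of its edges. For instance
  ∂abd = bd − ad + ab,
  ∂ace = ce − ae + ac.
This gives a 10×10 integer matrix of rank 6; reducing to Smith normal form yields diagonal entries (1,1,1,1,1,1).

∂_3: C_3 → C_2 sends each 3-simplex σ to the alternating sum Σ_i (−1)^i (σ with its i-th vertex removed). For instance
  ∂bcde = cde − bde + bce − bcd,
  ∂abcd = bcd − acd + abd − abc.
The 10×5 boundary matrix has rank 4 and Smith normal form diag(1,1,1,1).

Computing H_k = (kernel of ∂_k) / (image of ∂_{k+1}):

  H_0: rank C_0 − rank ∂_1 = 5 − 4 = 1, and the invariant factors of ∂_1 are all 1, so H_0 ≅ Z.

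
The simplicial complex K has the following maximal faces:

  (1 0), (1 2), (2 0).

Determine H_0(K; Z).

Fix the vertex order 0 < 1 < 2 and write every simplex with vertices in increasing order. Then dim K = 1 and the simplices of K are:

  0-simplices (3): [0], [1], [2]
  1-simplices (3): [0,1], [0,2], [1,2]

so the chain groups are C_0 ≅ Z^3, C_1 ≅ Z^3.

∂_1: C_1 → C_0 is given by ∂[p,q] = [q] − [p]. For instance
  ∂[1,2] = [2] − [1].
The 3×3 boundary matrix has rank 2 and Smith normal form diag(1,1).

Reading off H_k = ker ∂_k / im ∂_{k+1}:

  H_0: rank C_0 − rank ∂_1 = 3 − 2 = 1, and the invariant factors of ∂_1 are all 1, so H_0 = Z.

H_0 ≅ Z.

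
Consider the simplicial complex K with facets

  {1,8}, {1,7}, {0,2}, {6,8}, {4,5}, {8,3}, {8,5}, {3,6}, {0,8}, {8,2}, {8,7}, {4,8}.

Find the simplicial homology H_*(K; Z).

H_0 = Z,  H_1 = Z^4.

Take the total order 0 < 1 < 2 < 3 < 4 < 5 < 6 < 7 < 8 on the vertex set. Then K (dimension 1) consists of the simplices:

  0-simplices (9): [0], [1], [2], [3], [4], [5], [6], [7], [8]
  1-simplices (12): [0,2], [0,8], [1,7], [1,8], [2,8], [3,6], [3,8], [4,5], [4,8], [5,8], [6,8], [7,8]

giving chain groups C_0 ≅ Z^9, C_1 ≅ Z^12.

∂_1: C_1 → C_0 sends each edge [p,q] (with p < q) to q − p. For instance
  ∂[1,7] = [7] − [1].
This gives a 9×12 integer matrix of rank 8; reducing to Smith normal form yields diagonal entries (1,1,1,1,1,1,1,1).

From H_k ≅ ker(∂_k) / im(∂_{k+1}) we obtain:

  H_0: rank C_0 − rank ∂_1 = 9 − 8 = 1, and the invariant factors of ∂_1 are all 1, so H_0 = Z.
  H_1: rank ker ∂_1 − rank ∂_2 = (12 − 8) − 0 = 4, and there is no ∂_2, so H_1 = Z^4.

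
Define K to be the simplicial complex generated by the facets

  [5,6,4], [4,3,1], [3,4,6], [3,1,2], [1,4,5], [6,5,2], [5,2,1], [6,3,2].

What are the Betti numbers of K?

b_0 = 1, b_1 = 0, b_2 = 1.

We work with the vertex ordering 1 < 2 < 3 < 4 < 5 < 6. The simplices of K, each written with vertices in increasing order, are:

  0-simplices (6): [1], [2], [3], [4], [5], [6]
  1-simplices (12): [1,2], [1,3], [1,4], [1,5], [2,3], [2,5], [2,6], [3,4], [3,6], [4,5], [4,6], [5,6]
  2-simplices (8): [1,2,3], [1,2,5], [1,3,4], [1,4,5], [2,3,6], [2,5,6], [3,4,6], [4,5,6]

Hence C_0 ≅ Z^6, C_1 ≅ Z^12, C_2 ≅ Z^8.

The boundary map ∂_1: C_1 → C_0 sends each edge [p,q] (with p < q) to q − p.
This gives a 6×12 integer matrix of rank 5; reducing to Smith normal form yields diagonal entries (1,1,1,1,1).

Boundary ∂_2: C_2 → C_1 maps a triangle to the signed sum of its edges. For instance
  ∂[1,3,4] = [3,4] − [1,4] + [1,3],
  ∂[1,2,3] = [2,3] − [1,3] + [1,2].
As a 12×8 matrix over Z this has rank 7, with invariant factors (1,1,1,1,1,1,1).

From H_k ≅ ker(∂_k) / im(∂_{k+1}) we obtain:

  H_0: rank C_0 − rank ∂_1 = 6 − 5 = 1, and the invariant factors of ∂_1 are all 1, so H_0 = Z.
  H_1: rank ker ∂_1 − rank ∂_2 = (12 − 5) − 7 = 0, and the invariant factors of ∂_2 are all 1, so H_1 = 0.
  H_2: rank ker ∂_2 − rank ∂_3 = (8 − 7) − 0 = 1, and there is no ∂_3, so H_2 = Z.

Hence the Betti numbers are b_0 = 1, b_1 = 0, b_2 = 1.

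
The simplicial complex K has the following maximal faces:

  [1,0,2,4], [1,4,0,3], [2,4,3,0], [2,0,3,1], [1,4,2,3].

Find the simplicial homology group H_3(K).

H_3 ≅ Z.

Take the total order 0 < 1 < 2 < 3 < 4 on the vertex set. Then K (dimension 3) consists of the simplices:

  0-simplices (5): [0], [1], [2], [3], [4]
  1-simplices (10): [0,1], [0,2], [0,3], [0,4], [1,2], [1,3], [1,4], [2,3], [2,4], [3,4]
  2-simplices (10): [0,1,2], [0,1,3], [0,1,4], [0,2,3], [0,2,4], [0,3,4], [1,2,3], [1,2,4], [1,3,4], [2,3,4]
  3-simplices (5): [0,1,2,3], [0,1,2,4], [0,1,3,4], [0,2,3,4], [1,2,3,4]

so the chain groups are C_0 ≅ Z^5, C_1 ≅ Z^10, C_2 ≅ Z^10, C_3 ≅ Z^5.

The boundary map ∂_1: C_1 → C_0 sends each edge [p,q] (with p < q) to q − p. For instance
  ∂[0,4] = [4] − [0].
The 5×10 boundary matrix has rank 4 and Smith normal form diag(1,1,1,1).

∂_2: C_2 → C_1 acts by ∂[p,q,r] = [q,r] − [p,r] + [p,q]. For instance
  ∂[0,1,4] = [1,4] − [0,4] + [0,1],
  ∂[0,2,4] = [2,4] − [0,4] + [0,2].
This gives a 10×10 integer matrix of rank 6; reducing to Smith normal form yields diagonal entries (1,1,1,1,1,1).

The boundary map ∂_3: C_3 → C_2 sends each 3-simplex σ to the alternating sum Σ_i (−1)^i (σ with its i-th vertex removed). For instance
  ∂[0,1,2,4] = [1,2,4] − [0,2,4] + [0,1,4] − [0,1,2],
  ∂[1,2,3,4] = [2,3,4] − [1,3,4] + [1,2,4] − [1,2,3].
The resulting 10×5 matrix has rank 4, and its Smith normal form has invariant factors (1,1,1,1).

From H_k ≅ ker(∂_k) / im(∂_{k+1}) we obtain:

  H_3: rank ker ∂_3 − rank ∂_4 = (5 − 4) − 0 = 1, and there is no ∂_4, so H_3 = Z.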